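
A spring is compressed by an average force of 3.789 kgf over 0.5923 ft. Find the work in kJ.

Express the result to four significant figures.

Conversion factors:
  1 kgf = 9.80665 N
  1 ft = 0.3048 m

3.789 kgf × 9.80665 → 37.1574 N
0.5923 ft × 0.3048 → 0.180533 m
W = F × d = 37.1574 N × 0.180533 m = 6.70814 J
6.70814 J ÷ (1000 J/kJ) = 0.00670814 kJ

0.006708 kJ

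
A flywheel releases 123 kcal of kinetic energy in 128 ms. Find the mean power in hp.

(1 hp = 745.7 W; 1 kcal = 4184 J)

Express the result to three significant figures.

123 kcal × 4184 = 514632 J
128 ms × 0.001 = 0.128 s
P = E / t = 514632 J / 0.128 s = 4.02056×10⁶ W
4.02056×10⁶ W ÷ (745.7 W/hp) = 5391.66 hp

5390 hp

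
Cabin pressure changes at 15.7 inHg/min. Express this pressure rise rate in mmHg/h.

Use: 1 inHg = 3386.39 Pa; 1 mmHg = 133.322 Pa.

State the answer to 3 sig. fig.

15.7 inHg/min × 3386.39 Pa/inHg ÷ 60 s/min = 886.105 Pa/s
886.105 Pa/s ÷ 133.322 Pa/mmHg × 3600 s/h = 23926.9 mmHg/h

2.39×10⁴ mmHg/h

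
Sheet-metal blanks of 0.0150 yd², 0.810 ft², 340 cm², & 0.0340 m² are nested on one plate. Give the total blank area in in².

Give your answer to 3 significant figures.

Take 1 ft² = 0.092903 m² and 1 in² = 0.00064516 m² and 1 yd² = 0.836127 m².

241 in²

0.0150 yd² × 0.836127 = 0.0125419 m²
0.810 ft² × 0.092903 = 0.0752514 m²
340 cm² × 0.0001 = 0.034 m²
0.0340 m² (already m²)
Combined: 0.0125419 + 0.0752514 + 0.034 + 0.034 = 0.155793 m²
In in²: 0.155793 / 0.00064516 = 241.48 in²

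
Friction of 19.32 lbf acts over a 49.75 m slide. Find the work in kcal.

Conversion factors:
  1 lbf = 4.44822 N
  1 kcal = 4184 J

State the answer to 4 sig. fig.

19.32 lbf × 4.44822 = 85.9396 N
W = F × d = 85.9396 N × 49.75 m = 4275.5 J
4275.5 J ÷ (4184 J/kcal) = 1.02187 kcal

1.022 kcal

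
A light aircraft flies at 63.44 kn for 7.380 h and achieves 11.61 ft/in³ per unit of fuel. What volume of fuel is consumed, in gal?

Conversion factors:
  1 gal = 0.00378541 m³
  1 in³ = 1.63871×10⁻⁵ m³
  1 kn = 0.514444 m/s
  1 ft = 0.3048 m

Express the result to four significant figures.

63.44 kn → 32.6363 m/s
7.380 h → 26568 s
d = v × t = 32.6363 × 26568 = 867081 m
11.61 ft/in³ → 215946 m/m³
V = d / (distance per unit fuel) = 867081 / 215946 = 4.01527 m³
In gal: 4.01527 / 0.00378541 = 1060.72 gal

1061 gal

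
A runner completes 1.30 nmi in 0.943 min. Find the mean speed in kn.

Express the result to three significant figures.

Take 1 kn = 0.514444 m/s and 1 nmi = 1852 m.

82.7 kn

1.30 nmi × 1852 = 2407.6 m
0.943 min × 60 = 56.58 s
v = d / t = 2407.6 m / 56.58 s = 42.5521 m/s
42.5521 m/s ÷ (0.514444 m/s/kn) = 82.7147 kn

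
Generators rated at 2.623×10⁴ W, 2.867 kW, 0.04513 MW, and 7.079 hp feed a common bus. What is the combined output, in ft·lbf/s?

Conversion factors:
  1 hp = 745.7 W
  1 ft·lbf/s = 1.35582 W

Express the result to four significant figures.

5.864×10⁴ ft·lbf/s

2.623×10⁴ W (already W)
2.867 kW × 1000 = 2867 W
0.04513 MW × 1000000 = 45130 W
7.079 hp × 745.7 = 5278.81 W
Sum: 26230 + 2867 + 45130 + 5278.81 = 79505.8 W
In ft·lbf/s: 79505.8 / 1.35582 = 58640.4 ft·lbf/s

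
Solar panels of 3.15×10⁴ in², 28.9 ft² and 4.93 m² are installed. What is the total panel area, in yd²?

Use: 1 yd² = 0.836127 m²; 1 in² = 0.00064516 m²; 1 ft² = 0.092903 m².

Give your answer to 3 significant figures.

33.4 yd²

3.15×10⁴ in² × 0.00064516 = 20.3225 m²
28.9 ft² × 0.092903 = 2.6849 m²
4.93 m² (already m²)
Total: 20.3225 + 2.6849 + 4.93 = 27.9374 m²
In yd²: 27.9374 / 0.836127 = 33.4129 yd²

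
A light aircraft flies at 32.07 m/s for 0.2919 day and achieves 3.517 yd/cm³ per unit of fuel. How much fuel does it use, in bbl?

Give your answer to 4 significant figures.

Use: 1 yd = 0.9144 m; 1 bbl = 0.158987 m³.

1.582 bbl

0.2919 day → 25220.2 s
d = v × t = 32.07 × 25220.2 = 808812 m
3.517 yd/cm³ → 3.21594×10⁶ m/m³
V = d / (distance per unit fuel) = 808812 / 3.21594×10⁶ = 0.251501 m³
In bbl: 0.251501 / 0.158987 = 1.5819 bbl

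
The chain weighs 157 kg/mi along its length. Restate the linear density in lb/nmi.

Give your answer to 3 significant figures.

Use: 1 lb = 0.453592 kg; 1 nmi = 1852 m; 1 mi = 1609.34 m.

157 kg/mi ÷ 1609.34 m/mi = 0.0975555 kg/m
0.0975555 kg/m ÷ 0.453592 kg/lb × 1852 m/nmi = 398.316 lb/nmi

398 lb/nmi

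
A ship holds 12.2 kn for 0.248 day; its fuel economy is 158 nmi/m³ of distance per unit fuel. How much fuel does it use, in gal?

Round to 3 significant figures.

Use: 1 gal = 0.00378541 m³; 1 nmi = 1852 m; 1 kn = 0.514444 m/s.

121 gal

12.2 kn → 6.27622 m/s
0.248 day → 21427.2 s
d = v × t = 6.27622 × 21427.2 = 134482 m
158 nmi/m³ → 292616 m/m³
V = d / (distance per unit fuel) = 134482 / 292616 = 0.459585 m³
In gal: 0.459585 / 0.00378541 = 121.41 gal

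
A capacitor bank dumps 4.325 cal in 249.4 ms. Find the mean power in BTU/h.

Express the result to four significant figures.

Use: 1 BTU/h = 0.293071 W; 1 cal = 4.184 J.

247.6 BTU/h

4.325 cal × 4.184 = 18.0958 J
249.4 ms × 0.001 = 0.2494 s
P = E / t = 18.0958 J / 0.2494 s = 72.5573 W
72.5573 W ÷ (0.293071 W/BTU/h) = 247.576 BTU/h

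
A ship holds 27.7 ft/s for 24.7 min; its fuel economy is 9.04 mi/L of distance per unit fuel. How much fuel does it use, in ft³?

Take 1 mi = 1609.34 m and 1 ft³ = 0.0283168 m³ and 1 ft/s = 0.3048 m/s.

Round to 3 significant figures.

27.7 ft/s → 8.44296 m/s
24.7 min → 1482 s
d = v × t = 8.44296 × 1482 = 12512.5 m
9.04 mi/L → 1.45484×10⁷ m/m³
V = d / (distance per unit fuel) = 12512.5 / 1.45484×10⁷ = 8.6006×10⁻⁴ m³
In ft³: 8.6006×10⁻⁴ / 0.0283168 = 0.0303728 ft³

0.0304 ft³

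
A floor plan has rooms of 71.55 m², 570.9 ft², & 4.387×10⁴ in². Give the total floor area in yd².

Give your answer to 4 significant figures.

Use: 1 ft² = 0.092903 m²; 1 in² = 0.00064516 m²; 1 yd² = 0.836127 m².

71.55 m² (already m²)
570.9 ft² × 0.092903 = 53.0383 m²
4.387×10⁴ in² × 0.00064516 = 28.3032 m²
Sum: 71.55 + 53.0383 + 28.3032 = 152.892 m²
In yd²: 152.892 / 0.836127 = 182.857 yd²

182.9 yd²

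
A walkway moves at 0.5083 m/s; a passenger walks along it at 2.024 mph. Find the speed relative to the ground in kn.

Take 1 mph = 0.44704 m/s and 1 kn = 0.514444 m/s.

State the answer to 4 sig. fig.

2.747 kn

0.5083 m/s (already m/s)
2.024 mph × 0.44704 = 0.904809 m/s
Sum: 0.5083 + 0.904809 = 1.41311 m/s
In kn: 1.41311 / 0.514444 = 2.74687 kn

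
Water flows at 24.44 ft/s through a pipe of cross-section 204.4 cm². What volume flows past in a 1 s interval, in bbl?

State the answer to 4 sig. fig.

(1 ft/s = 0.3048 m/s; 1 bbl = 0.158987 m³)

0.9577 bbl

24.44 ft/s × 0.3048 = 7.44931 m/s
204.4 cm² × 0.0001 = 0.02044 m²
V = v × A × t = 7.44931 m/s × 0.02044 m² × 1 s = 0.152264 m³
0.152264 m³ ÷ (0.158987 m³/bbl) = 0.957714 bbl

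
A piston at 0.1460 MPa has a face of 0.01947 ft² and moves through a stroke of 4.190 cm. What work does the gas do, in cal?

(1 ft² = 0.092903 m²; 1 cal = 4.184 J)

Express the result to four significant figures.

2.645 cal

0.1460 MPa → 146000 Pa
0.01947 ft² → 0.00180882 m²
F = P × A = 146000 × 0.00180882 = 264.088 N
4.190 cm → 0.0419 m
W = F × d = 264.088 × 0.0419 = 11.0653 J
In cal: 11.0653 / 4.184 = 2.64467 cal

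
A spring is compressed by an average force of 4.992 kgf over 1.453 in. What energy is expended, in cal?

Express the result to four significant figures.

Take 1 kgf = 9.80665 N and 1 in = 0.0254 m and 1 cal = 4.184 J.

4.992 kgf × 9.80665 = 48.9548 N
1.453 in × 0.0254 = 0.0369062 m
W = F × d = 48.9548 N × 0.0369062 m = 1.80674 J
1.80674 J ÷ (4.184 J/cal) = 0.431821 cal

0.4318 cal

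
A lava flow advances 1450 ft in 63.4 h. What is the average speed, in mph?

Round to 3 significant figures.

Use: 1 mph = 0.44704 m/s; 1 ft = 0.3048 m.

0.00433 mph

1450 ft × 0.3048 = 441.96 m
63.4 h × 3600 = 228240 s
v = d / t = 441.96 m / 228240 s = 0.00193638 m/s
0.00193638 m/s ÷ (0.44704 m/s/mph) = 0.00433156 mph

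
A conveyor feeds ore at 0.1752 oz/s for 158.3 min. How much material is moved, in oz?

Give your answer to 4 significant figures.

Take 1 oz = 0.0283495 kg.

1664 oz

0.1752 oz/s → 0.00496683 kg/s
158.3 min → 9498 s
m = ṁ × t = 0.00496683 × 9498 = 47.175 kg
In oz: 47.175 / 0.0283495 = 1664.05 oz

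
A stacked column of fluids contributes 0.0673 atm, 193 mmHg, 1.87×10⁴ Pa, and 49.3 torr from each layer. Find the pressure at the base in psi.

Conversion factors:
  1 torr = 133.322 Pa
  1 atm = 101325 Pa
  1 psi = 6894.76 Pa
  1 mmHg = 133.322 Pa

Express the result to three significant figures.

8.39 psi

0.0673 atm × 101325 = 6819.17 Pa
193 mmHg × 133.322 = 25731.1 Pa
1.87×10⁴ Pa (already Pa)
49.3 torr × 133.322 = 6572.77 Pa
Total: 6819.17 + 25731.1 + 18700 + 6572.77 = 57823 Pa
In psi: 57823 / 6894.76 = 8.38651 psi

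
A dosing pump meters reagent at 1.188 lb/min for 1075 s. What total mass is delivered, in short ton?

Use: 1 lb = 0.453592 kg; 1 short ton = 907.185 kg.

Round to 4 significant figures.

0.01064 short ton

1.188 lb/min → 0.00898112 kg/s
m = ṁ × t = 0.00898112 × 1075 = 9.6547 kg
In short ton: 9.6547 / 907.185 = 0.0106425 short ton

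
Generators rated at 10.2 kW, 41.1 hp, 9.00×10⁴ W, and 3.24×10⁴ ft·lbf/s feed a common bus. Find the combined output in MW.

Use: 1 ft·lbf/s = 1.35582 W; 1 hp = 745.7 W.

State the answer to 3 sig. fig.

0.175 MW

10.2 kW × 1000 = 10200 W
41.1 hp × 745.7 = 30648.3 W
9.00×10⁴ W (already W)
3.24×10⁴ ft·lbf/s × 1.35582 = 43928.6 W
Sum: 10200 + 30648.3 + 90000 + 43928.6 = 174777 W
In MW: 174777 / 1000000 = 0.174777 MW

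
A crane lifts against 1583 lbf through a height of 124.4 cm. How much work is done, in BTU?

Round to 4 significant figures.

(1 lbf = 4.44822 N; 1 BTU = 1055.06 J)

8.303 BTU

1583 lbf × 4.44822 → 7041.53 N
124.4 cm × 0.01 → 1.244 m
W = F × d = 7041.53 N × 1.244 m = 8759.66 J
8759.66 J ÷ (1055.06 J/BTU) = 8.30252 BTU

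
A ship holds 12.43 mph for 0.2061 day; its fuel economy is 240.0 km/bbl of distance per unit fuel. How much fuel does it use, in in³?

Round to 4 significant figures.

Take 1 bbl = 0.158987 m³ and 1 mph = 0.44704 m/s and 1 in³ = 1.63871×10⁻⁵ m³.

4000 in³

12.43 mph → 5.55671 m/s
0.2061 day → 17807 s
d = v × t = 5.55671 × 17807 = 98948.3 m
240.0 km/bbl → 1.50956×10⁶ m/m³
V = d / (distance per unit fuel) = 98948.3 / 1.50956×10⁶ = 0.0655478 m³
In in³: 0.0655478 / 1.63871×10⁻⁵ = 3999.96 in³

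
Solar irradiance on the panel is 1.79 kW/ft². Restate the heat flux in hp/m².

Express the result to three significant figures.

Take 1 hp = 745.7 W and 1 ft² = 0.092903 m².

25.8 hp/m²

1.79 kW/ft² × 1000 W/kW ÷ 0.092903 m²/ft² = 19267.4 W/m²
19267.4 W/m² ÷ 745.7 W/hp = 25.838 hp/m²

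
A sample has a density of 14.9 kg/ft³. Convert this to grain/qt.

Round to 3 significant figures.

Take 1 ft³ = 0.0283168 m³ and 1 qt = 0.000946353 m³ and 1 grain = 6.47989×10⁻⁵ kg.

14.9 kg/ft³ ÷ 0.0283168 m³/ft³ = 526.189 kg/m³
526.189 kg/m³ ÷ 6.47989×10⁻⁵ kg/grain × 0.000946353 m³/qt = 7684.71 grain/qt

7680 grain/qt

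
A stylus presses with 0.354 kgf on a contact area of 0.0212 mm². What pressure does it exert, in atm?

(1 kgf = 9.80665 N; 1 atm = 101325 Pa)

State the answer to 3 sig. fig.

0.354 kgf × 9.80665 = 3.47155 N
0.0212 mm² × 10⁻⁶ = 2.12×10⁻⁸ m²
P = F / A = 3.47155 N / 2.12×10⁻⁸ m² = 1.63752×10⁸ Pa
1.63752×10⁸ Pa ÷ (101325 Pa/atm) = 1616.11 atm

1620 atm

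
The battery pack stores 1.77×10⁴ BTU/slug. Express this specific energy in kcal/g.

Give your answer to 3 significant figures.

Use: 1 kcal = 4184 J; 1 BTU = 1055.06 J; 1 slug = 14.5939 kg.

0.306 kcal/g

1.77×10⁴ BTU/slug × 1055.06 J/BTU ÷ 14.5939 kg/slug = 1.27961×10⁶ J/kg
1.27961×10⁶ J/kg ÷ 4184 J/kcal × 0.001 kg/g = 0.305834 kcal/g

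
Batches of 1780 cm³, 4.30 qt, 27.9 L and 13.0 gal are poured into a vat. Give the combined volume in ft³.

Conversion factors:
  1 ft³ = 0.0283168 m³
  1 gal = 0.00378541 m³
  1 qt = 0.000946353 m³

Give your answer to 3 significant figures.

1780 cm³ × 10⁻⁶ → 0.00178 m³
4.30 qt × 0.000946353 → 0.00406932 m³
27.9 L × 0.001 → 0.0279 m³
13.0 gal × 0.00378541 → 0.0492103 m³
Total: 0.00178 + 0.00406932 + 0.0279 + 0.0492103 = 0.0829596 m³
In ft³: 0.0829596 / 0.0283168 = 2.9297 ft³

2.93 ft³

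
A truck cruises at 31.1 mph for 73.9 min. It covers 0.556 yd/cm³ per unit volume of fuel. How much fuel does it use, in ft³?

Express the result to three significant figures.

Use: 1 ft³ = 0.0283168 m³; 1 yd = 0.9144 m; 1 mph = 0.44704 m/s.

31.1 mph → 13.9029 m/s
73.9 min → 4434 s
d = v × t = 13.9029 × 4434 = 61645.5 m
0.556 yd/cm³ → 508406 m/m³
V = d / (distance per unit fuel) = 61645.5 / 508406 = 0.121253 m³
In ft³: 0.121253 / 0.0283168 = 4.28202 ft³

4.28 ft³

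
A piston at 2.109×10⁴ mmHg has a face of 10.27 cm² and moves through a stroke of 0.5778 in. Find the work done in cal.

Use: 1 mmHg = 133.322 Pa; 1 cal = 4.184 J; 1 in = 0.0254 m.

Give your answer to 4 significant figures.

10.13 cal

2.109×10⁴ mmHg → 2.81176×10⁶ Pa
10.27 cm² → 0.001027 m²
F = P × A = 2.81176×10⁶ × 0.001027 = 2887.68 N
0.5778 in → 0.0146761 m
W = F × d = 2887.68 × 0.0146761 = 42.3799 J
In cal: 42.3799 / 4.184 = 10.129 cal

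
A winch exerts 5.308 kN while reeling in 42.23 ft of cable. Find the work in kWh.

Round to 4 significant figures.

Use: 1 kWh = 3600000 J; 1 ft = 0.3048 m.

0.01898 kWh

5.308 kN × 1000 = 5308 N
42.23 ft × 0.3048 = 12.8717 m
W = F × d = 5308 N × 12.8717 m = 68323 J
68323 J ÷ (3600000 J/kWh) = 0.0189786 kWh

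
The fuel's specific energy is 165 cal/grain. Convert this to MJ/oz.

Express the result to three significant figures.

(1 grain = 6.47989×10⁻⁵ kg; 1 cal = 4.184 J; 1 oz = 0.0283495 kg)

165 cal/grain × 4.184 J/cal ÷ 6.47989×10⁻⁵ kg/grain = 1.06539×10⁷ J/kg
1.06539×10⁷ J/kg ÷ 1000000 J/MJ × 0.0283495 kg/oz = 0.302033 MJ/oz

0.302 MJ/oz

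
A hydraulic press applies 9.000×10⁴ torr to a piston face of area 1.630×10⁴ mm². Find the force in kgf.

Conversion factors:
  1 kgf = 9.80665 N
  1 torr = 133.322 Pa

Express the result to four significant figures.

1.994×10⁴ kgf

9.000×10⁴ torr × 133.322 → 1.1999×10⁷ Pa
1.630×10⁴ mm² × 10⁻⁶ → 0.0163 m²
F = P × A = 1.1999×10⁷ Pa × 0.0163 m² = 195584 N
195584 N ÷ (9.80665 N/kgf) = 19944 kgf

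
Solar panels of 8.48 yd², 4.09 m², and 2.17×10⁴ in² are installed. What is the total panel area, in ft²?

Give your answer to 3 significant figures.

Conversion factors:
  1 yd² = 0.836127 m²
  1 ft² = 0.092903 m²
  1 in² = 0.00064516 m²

8.48 yd² × 0.836127 = 7.09036 m²
4.09 m² (already m²)
2.17×10⁴ in² × 0.00064516 = 14 m²
Combined: 7.09036 + 4.09 + 14 = 25.1804 m²
In ft²: 25.1804 / 0.092903 = 271.04 ft²

271 ft²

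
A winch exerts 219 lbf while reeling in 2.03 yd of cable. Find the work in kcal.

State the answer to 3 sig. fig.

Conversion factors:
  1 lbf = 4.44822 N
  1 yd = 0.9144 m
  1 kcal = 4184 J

0.432 kcal

219 lbf × 4.44822 = 974.16 N
2.03 yd × 0.9144 = 1.85623 m
W = F × d = 974.16 N × 1.85623 m = 1808.27 J
1808.27 J ÷ (4184 J/kcal) = 0.432187 kcal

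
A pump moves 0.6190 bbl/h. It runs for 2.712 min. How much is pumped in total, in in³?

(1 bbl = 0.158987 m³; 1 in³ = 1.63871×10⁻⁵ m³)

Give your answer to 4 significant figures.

271.4 in³

0.6190 bbl/h → 2.73369×10⁻⁵ m³/s
2.712 min → 162.72 s
V = Q × t = 2.73369×10⁻⁵ × 162.72 = 0.00444826 m³
In in³: 0.00444826 / 1.63871×10⁻⁵ = 271.449 in³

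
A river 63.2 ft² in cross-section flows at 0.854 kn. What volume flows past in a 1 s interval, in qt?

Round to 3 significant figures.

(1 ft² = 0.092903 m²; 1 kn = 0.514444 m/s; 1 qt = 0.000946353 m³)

0.854 kn × 0.514444 → 0.439335 m/s
63.2 ft² × 0.092903 → 5.87147 m²
V = v × A × t = 0.439335 m/s × 5.87147 m² × 1 s = 2.57954 m³
2.57954 m³ ÷ (0.000946353 m³/qt) = 2725.77 qt

2730 qt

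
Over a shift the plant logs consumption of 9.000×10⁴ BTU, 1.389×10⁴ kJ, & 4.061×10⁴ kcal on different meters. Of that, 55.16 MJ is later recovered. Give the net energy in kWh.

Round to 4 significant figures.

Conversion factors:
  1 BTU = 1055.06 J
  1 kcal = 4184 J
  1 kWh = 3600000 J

9.000×10⁴ BTU × 1055.06 = 9.49554×10⁷ J
1.389×10⁴ kJ × 1000 = 1.389×10⁷ J
4.061×10⁴ kcal × 4184 = 1.69912×10⁸ J
55.16 MJ × 1000000 = 5.516×10⁷ J
Net: 9.49554×10⁷ + 1.389×10⁷ + 1.69912×10⁸ − 5.516×10⁷ = 2.23597×10⁸ J
In kWh: 2.23597×10⁸ / 3600000 = 62.1103 kWh

62.11 kWh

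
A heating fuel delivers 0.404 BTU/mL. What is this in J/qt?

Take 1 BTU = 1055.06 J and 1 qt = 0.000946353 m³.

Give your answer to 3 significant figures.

4.03×10⁵ J/qt

0.404 BTU/mL × 1055.06 J/BTU ÷ 10⁻⁶ m³/mL = 4.26244×10⁸ J/m³
4.26244×10⁸ J/m³ × 0.000946353 m³/qt = 403377 J/qt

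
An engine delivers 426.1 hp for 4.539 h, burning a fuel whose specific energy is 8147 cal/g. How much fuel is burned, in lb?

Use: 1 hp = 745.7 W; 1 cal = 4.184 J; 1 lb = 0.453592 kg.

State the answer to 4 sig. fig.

426.1 hp → 317743 W
4.539 h → 16340.4 s
E = P × t = 317743 × 16340.4 = 5.19205×10⁹ J
8147 cal/g → 3.4087×10⁷ J/kg
m = E / e_s = 5.19205×10⁹ / 3.4087×10⁷ = 152.318 kg
In lb: 152.318 / 0.453592 = 335.804 lb

335.8 lb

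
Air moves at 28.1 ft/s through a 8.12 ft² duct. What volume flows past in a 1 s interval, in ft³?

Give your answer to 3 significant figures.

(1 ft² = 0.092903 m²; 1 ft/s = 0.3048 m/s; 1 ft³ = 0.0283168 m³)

228 ft³

28.1 ft/s × 0.3048 → 8.56488 m/s
8.12 ft² × 0.092903 → 0.754372 m²
V = v × A × t = 8.56488 m/s × 0.754372 m² × 1 s = 6.46111 m³
6.46111 m³ ÷ (0.0283168 m³/ft³) = 228.172 ft³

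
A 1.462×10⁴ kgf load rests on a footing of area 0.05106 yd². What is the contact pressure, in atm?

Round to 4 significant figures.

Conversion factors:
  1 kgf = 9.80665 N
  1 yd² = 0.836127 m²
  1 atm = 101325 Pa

33.14 atm

1.462×10⁴ kgf × 9.80665 → 143373 N
0.05106 yd² × 0.836127 → 0.0426926 m²
P = F / A = 143373 N / 0.0426926 m² = 3.35826×10⁶ Pa
3.35826×10⁶ Pa ÷ (101325 Pa/atm) = 33.1434 atm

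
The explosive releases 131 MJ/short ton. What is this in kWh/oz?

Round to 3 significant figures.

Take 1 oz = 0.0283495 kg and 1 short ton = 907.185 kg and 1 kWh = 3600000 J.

131 MJ/short ton × 1000000 J/MJ ÷ 907.185 kg/short ton = 144403 J/kg
144403 J/kg ÷ 3600000 J/kWh × 0.0283495 kg/oz = 0.00113715 kWh/oz

0.00114 kWh/oz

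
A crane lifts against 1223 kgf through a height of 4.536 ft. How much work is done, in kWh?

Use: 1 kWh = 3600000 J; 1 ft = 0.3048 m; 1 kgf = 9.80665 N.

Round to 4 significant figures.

1223 kgf × 9.80665 = 11993.5 N
4.536 ft × 0.3048 = 1.38257 m
W = F × d = 11993.5 N × 1.38257 m = 16581.9 J
16581.9 J ÷ (3600000 J/kWh) = 0.00460608 kWh

0.004606 kWh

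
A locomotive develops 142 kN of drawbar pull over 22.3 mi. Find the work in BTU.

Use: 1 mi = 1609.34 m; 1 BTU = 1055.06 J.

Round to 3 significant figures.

142 kN × 1000 → 142000 N
22.3 mi × 1609.34 → 35888.3 m
W = F × d = 142000 N × 35888.3 m = 5.09614×10⁹ J
5.09614×10⁹ J ÷ (1055.06 J/BTU) = 4.83019×10⁶ BTU

4.83×10⁶ BTU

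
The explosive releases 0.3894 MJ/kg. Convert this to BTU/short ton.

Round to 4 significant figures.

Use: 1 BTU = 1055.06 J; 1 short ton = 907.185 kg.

0.3894 MJ/kg × 1000000 J/MJ = 389400 J/kg
389400 J/kg ÷ 1055.06 J/BTU × 907.185 kg/short ton = 334823 BTU/short ton

3.348×10⁵ BTU/short ton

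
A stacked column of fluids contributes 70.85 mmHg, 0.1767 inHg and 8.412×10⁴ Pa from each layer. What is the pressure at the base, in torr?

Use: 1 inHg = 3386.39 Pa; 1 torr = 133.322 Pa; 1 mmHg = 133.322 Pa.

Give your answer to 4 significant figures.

706.3 torr

70.85 mmHg × 133.322 → 9445.86 Pa
0.1767 inHg × 3386.39 → 598.375 Pa
8.412×10⁴ Pa (already Pa)
Sum: 9445.86 + 598.375 + 84120 = 94164.2 Pa
In torr: 94164.2 / 133.322 = 706.292 torr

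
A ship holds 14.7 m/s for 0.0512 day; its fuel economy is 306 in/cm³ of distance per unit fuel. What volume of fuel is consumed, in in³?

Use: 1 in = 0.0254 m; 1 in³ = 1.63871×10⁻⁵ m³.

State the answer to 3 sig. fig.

0.0512 day → 4423.68 s
d = v × t = 14.7 × 4423.68 = 65028.1 m
306 in/cm³ → 7.7724×10⁶ m/m³
V = d / (distance per unit fuel) = 65028.1 / 7.7724×10⁶ = 0.00836654 m³
In in³: 0.00836654 / 1.63871×10⁻⁵ = 510.556 in³

511 in³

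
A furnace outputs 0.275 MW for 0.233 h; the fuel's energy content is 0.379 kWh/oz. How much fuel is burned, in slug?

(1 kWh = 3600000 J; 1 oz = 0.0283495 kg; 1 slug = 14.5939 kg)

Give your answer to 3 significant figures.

0.275 MW → 275000 W
0.233 h → 838.8 s
E = P × t = 275000 × 838.8 = 2.3067×10⁸ J
0.379 kWh/oz → 4.81278×10⁷ J/kg
m = E / e_s = 2.3067×10⁸ / 4.81278×10⁷ = 4.79286 kg
In slug: 4.79286 / 14.5939 = 0.328415 slug

0.328 slug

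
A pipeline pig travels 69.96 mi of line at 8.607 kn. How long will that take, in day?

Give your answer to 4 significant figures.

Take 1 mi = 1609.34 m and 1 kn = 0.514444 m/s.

69.96 mi × 1609.34 = 112589 m
8.607 kn × 0.514444 = 4.42782 m/s
t = d / v = 112589 m / 4.42782 m/s = 25427.6 s
25427.6 s ÷ (86400 s/day) = 0.294301 day

0.2943 day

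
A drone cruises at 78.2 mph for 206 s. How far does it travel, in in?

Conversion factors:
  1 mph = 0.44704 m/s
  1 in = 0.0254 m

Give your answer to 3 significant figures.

2.84×10⁵ in

78.2 mph × 0.44704 → 34.9585 m/s
d = v × t = 34.9585 m/s × 206 s = 7201.45 m
7201.45 m ÷ (0.0254 m/in) = 283522 in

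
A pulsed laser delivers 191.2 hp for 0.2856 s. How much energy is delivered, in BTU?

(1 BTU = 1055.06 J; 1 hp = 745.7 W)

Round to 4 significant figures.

38.60 BTU

191.2 hp × 745.7 = 142578 W
E = P × t = 142578 W × 0.2856 s = 40720.3 J
40720.3 J ÷ (1055.06 J/BTU) = 38.5952 BTU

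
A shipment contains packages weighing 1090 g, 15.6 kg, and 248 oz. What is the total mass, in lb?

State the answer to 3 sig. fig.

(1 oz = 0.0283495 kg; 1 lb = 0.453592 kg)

52.3 lb

1090 g × 0.001 = 1.09 kg
15.6 kg (already kg)
248 oz × 0.0283495 = 7.03068 kg
Sum: 1.09 + 15.6 + 7.03068 = 23.7207 kg
In lb: 23.7207 / 0.453592 = 52.2952 lb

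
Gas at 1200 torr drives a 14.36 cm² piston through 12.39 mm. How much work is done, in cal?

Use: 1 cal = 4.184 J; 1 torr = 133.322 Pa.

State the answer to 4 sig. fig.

1200 torr → 159986 Pa
14.36 cm² → 0.001436 m²
F = P × A = 159986 × 0.001436 = 229.74 N
12.39 mm → 0.01239 m
W = F × d = 229.74 × 0.01239 = 2.84648 J
In cal: 2.84648 / 4.184 = 0.680325 cal

0.6803 cal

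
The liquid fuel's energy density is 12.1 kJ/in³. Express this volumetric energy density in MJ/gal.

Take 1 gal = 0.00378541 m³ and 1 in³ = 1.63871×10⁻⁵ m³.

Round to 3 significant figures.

2.80 MJ/gal

12.1 kJ/in³ × 1000 J/kJ ÷ 1.63871×10⁻⁵ m³/in³ = 7.38386×10⁸ J/m³
7.38386×10⁸ J/m³ ÷ 1000000 J/MJ × 0.00378541 m³/gal = 2.79509 MJ/gal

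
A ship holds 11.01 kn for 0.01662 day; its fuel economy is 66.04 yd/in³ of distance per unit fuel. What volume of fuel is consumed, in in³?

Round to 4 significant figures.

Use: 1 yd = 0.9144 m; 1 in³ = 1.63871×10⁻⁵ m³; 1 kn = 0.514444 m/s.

11.01 kn → 5.66403 m/s
0.01662 day → 1435.97 s
d = v × t = 5.66403 × 1435.97 = 8133.38 m
66.04 yd/in³ → 3.68503×10⁶ m/m³
V = d / (distance per unit fuel) = 8133.38 / 3.68503×10⁶ = 0.00220714 m³
In in³: 0.00220714 / 1.63871×10⁻⁵ = 134.688 in³

134.7 in³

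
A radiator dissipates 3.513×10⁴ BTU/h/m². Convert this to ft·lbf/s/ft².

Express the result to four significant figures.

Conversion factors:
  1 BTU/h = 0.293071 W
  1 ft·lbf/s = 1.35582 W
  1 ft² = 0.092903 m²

3.513×10⁴ BTU/h/m² × 0.293071 W/BTU/h = 10295.6 W/m²
10295.6 W/m² ÷ 1.35582 W/ft·lbf/s × 0.092903 m²/ft² = 705.471 ft·lbf/s/ft²

705.5 ft·lbf/s/ft²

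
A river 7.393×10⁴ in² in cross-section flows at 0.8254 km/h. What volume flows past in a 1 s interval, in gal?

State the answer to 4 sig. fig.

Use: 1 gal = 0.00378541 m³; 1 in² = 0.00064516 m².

2889 gal

0.8254 km/h × (1/3.6) = 0.229278 m/s
7.393×10⁴ in² × 0.00064516 = 47.6967 m²
V = v × A × t = 0.229278 m/s × 47.6967 m² × 1 s = 10.9358 m³
10.9358 m³ ÷ (0.00378541 m³/gal) = 2888.93 gal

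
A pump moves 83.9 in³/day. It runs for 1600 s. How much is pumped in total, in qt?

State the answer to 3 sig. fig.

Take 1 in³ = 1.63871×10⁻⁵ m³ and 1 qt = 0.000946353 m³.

0.0269 qt

83.9 in³/day → 1.59129×10⁻⁸ m³/s
V = Q × t = 1.59129×10⁻⁸ × 1600 = 2.54606×10⁻⁵ m³
In qt: 2.54606×10⁻⁵ / 0.000946353 = 0.0269039 qt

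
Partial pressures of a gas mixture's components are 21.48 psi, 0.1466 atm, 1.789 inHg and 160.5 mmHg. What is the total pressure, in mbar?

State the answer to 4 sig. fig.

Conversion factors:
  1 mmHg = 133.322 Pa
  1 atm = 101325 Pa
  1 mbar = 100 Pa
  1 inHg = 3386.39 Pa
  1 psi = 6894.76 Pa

21.48 psi × 6894.76 = 148099 Pa
0.1466 atm × 101325 = 14854.2 Pa
1.789 inHg × 3386.39 = 6058.25 Pa
160.5 mmHg × 133.322 = 21398.2 Pa
Sum: 148099 + 14854.2 + 6058.25 + 21398.2 = 190410 Pa
In mbar: 190410 / 100 = 1904.1 mbar

1904 mbar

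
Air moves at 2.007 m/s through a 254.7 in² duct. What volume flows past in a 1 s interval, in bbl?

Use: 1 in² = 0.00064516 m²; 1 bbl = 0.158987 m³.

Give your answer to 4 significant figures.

254.7 in² × 0.00064516 = 0.164322 m²
V = v × A × t = 2.007 m/s × 0.164322 m² × 1 s = 0.329794 m³
0.329794 m³ ÷ (0.158987 m³/bbl) = 2.07435 bbl

2.074 bbl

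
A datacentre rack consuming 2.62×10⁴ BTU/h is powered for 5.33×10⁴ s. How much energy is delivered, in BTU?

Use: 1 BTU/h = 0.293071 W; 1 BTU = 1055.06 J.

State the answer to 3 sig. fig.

2.62×10⁴ BTU/h × 0.293071 → 7678.46 W
E = P × t = 7678.46 W × 53300 s = 4.09262×10⁸ J
4.09262×10⁸ J ÷ (1055.06 J/BTU) = 387904 BTU

3.88×10⁵ BTU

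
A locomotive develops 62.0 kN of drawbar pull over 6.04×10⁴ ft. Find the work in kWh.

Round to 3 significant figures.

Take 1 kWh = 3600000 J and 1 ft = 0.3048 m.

62.0 kN × 1000 → 62000 N
6.04×10⁴ ft × 0.3048 → 18409.9 m
W = F × d = 62000 N × 18409.9 m = 1.14141×10⁹ J
1.14141×10⁹ J ÷ (3600000 J/kWh) = 317.058 kWh

317 kWh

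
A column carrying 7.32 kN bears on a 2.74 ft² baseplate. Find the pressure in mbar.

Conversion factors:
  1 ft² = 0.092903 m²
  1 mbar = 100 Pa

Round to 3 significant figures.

288 mbar

7.32 kN × 1000 = 7320 N
2.74 ft² × 0.092903 = 0.254554 m²
P = F / A = 7320 N / 0.254554 m² = 28756.2 Pa
28756.2 Pa ÷ (100 Pa/mbar) = 287.562 mbar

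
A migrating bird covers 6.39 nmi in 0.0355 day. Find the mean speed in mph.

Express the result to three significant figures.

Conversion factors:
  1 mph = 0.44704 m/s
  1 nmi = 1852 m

6.39 nmi × 1852 → 11834.3 m
0.0355 day × 86400 → 3067.2 s
v = d / t = 11834.3 m / 3067.2 s = 3.85834 m/s
3.85834 m/s ÷ (0.44704 m/s/mph) = 8.63086 mph

8.63 mph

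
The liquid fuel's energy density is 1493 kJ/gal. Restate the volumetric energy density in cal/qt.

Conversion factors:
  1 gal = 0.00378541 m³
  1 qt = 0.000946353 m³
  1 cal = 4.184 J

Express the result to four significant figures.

8.921×10⁴ cal/qt

1493 kJ/gal × 1000 J/kJ ÷ 0.00378541 m³/gal = 3.94409×10⁸ J/m³
3.94409×10⁸ J/m³ ÷ 4.184 J/cal × 0.000946353 m³/qt = 89208.9 cal/qt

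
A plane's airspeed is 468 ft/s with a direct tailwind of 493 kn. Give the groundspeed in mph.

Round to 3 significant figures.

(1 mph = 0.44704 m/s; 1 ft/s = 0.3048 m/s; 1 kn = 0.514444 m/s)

468 ft/s × 0.3048 → 142.646 m/s
493 kn × 0.514444 → 253.621 m/s
Sum: 142.646 + 253.621 = 396.267 m/s
In mph: 396.267 / 0.44704 = 886.424 mph

886 mph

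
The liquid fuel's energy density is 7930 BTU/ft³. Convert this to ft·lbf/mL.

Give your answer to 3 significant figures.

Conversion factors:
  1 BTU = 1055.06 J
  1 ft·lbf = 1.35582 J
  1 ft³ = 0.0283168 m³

7930 BTU/ft³ × 1055.06 J/BTU ÷ 0.0283168 m³/ft³ = 2.95465×10⁸ J/m³
2.95465×10⁸ J/m³ ÷ 1.35582 J/ft·lbf × 10⁻⁶ m³/mL = 217.923 ft·lbf/mL

218 ft·lbf/mL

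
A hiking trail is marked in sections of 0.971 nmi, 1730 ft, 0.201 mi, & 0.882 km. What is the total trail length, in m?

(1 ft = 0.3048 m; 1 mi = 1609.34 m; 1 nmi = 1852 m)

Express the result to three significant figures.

3530 m

0.971 nmi × 1852 = 1798.29 m
1730 ft × 0.3048 = 527.304 m
0.201 mi × 1609.34 = 323.477 m
0.882 km × 1000 = 882 m
Total: 1798.29 + 527.304 + 323.477 + 882 = 3531.07 m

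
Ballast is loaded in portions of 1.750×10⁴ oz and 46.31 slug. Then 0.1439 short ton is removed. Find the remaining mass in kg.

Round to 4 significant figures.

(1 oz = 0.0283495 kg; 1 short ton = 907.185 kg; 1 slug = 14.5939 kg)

1041 kg

1.750×10⁴ oz × 0.0283495 → 496.116 kg
46.31 slug × 14.5939 → 675.844 kg
0.1439 short ton × 907.185 → 130.544 kg
Result: 496.116 + 675.844 − 130.544 = 1041.42 kg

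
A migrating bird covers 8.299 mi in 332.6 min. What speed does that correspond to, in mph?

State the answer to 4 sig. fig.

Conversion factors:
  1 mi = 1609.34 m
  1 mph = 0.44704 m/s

8.299 mi × 1609.34 → 13355.9 m
332.6 min × 60 → 19956 s
v = d / t = 13355.9 m / 19956 s = 0.669267 m/s
0.669267 m/s ÷ (0.44704 m/s/mph) = 1.49711 mph

1.497 mph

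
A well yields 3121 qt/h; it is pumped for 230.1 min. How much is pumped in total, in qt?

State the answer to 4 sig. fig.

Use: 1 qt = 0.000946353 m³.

3121 qt/h → 8.20435×10⁻⁴ m³/s
230.1 min → 13806 s
V = Q × t = 8.20435×10⁻⁴ × 13806 = 11.3269 m³
In qt: 11.3269 / 0.000946353 = 11969 qt

1.197×10⁴ qt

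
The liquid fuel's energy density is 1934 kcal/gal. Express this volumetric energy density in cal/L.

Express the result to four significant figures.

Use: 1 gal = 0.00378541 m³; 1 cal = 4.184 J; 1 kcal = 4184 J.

1934 kcal/gal × 4184 J/kcal ÷ 0.00378541 m³/gal = 2.13764×10⁹ J/m³
2.13764×10⁹ J/m³ ÷ 4.184 J/cal × 0.001 m³/L = 510908 cal/L

5.109×10⁵ cal/L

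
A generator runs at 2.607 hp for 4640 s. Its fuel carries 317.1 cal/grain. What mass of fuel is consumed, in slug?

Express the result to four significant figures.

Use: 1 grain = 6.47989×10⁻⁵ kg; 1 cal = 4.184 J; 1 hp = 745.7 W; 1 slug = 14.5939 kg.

0.03019 slug

2.607 hp → 1944.04 W
E = P × t = 1944.04 × 4640 = 9.02035×10⁶ J
317.1 cal/grain → 2.04748×10⁷ J/kg
m = E / e_s = 9.02035×10⁶ / 2.04748×10⁷ = 0.440559 kg
In slug: 0.440559 / 14.5939 = 0.0301879 slug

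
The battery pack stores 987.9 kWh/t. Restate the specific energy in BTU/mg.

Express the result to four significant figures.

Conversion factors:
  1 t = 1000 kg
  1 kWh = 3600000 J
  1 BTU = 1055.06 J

0.003371 BTU/mg

987.9 kWh/t × 3600000 J/kWh ÷ 1000 kg/t = 3.55644×10⁶ J/kg
3.55644×10⁶ J/kg ÷ 1055.06 J/BTU × 10⁻⁶ kg/mg = 0.00337084 BTU/mg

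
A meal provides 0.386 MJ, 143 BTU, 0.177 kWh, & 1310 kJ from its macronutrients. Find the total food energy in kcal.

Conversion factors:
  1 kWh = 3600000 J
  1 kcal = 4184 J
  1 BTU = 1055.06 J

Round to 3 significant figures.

594 kcal

0.386 MJ × 1000000 = 386000 J
143 BTU × 1055.06 = 150874 J
0.177 kWh × 3600000 = 637200 J
1310 kJ × 1000 = 1.31×10⁶ J
Sum: 386000 + 150874 + 637200 + 1.31×10⁶ = 2.48407×10⁶ J
In kcal: 2.48407×10⁶ / 4184 = 593.707 kcal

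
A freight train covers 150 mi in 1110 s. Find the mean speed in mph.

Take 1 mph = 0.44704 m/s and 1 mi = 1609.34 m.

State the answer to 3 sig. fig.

150 mi × 1609.34 → 241401 m
v = d / t = 241401 m / 1110 s = 217.478 m/s
217.478 m/s ÷ (0.44704 m/s/mph) = 486.484 mph

486 mph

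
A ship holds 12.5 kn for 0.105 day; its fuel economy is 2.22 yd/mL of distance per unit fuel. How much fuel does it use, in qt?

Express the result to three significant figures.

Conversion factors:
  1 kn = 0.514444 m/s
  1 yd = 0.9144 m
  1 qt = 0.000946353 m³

30.4 qt

12.5 kn → 6.43055 m/s
0.105 day → 9072 s
d = v × t = 6.43055 × 9072 = 58337.9 m
2.22 yd/mL → 2.02997×10⁶ m/m³
V = d / (distance per unit fuel) = 58337.9 / 2.02997×10⁶ = 0.0287383 m³
In qt: 0.0287383 / 0.000946353 = 30.3674 qt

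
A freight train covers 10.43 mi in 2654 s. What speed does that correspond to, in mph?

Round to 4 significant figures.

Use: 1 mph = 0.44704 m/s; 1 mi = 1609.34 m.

14.15 mph

10.43 mi × 1609.34 → 16785.4 m
v = d / t = 16785.4 m / 2654 s = 6.32457 m/s
6.32457 m/s ÷ (0.44704 m/s/mph) = 14.1477 mph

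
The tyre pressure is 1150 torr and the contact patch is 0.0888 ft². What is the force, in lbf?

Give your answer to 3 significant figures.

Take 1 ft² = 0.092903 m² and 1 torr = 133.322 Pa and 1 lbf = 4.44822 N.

284 lbf

1150 torr × 133.322 → 153320 Pa
0.0888 ft² × 0.092903 → 0.00824979 m²
F = P × A = 153320 Pa × 0.00824979 m² = 1264.86 N
1264.86 N ÷ (4.44822 N/lbf) = 284.352 lbf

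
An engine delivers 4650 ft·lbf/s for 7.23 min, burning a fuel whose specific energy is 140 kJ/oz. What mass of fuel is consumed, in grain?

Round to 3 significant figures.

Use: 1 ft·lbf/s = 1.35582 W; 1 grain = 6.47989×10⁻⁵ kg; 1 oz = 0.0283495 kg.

4650 ft·lbf/s → 6304.56 W
7.23 min → 433.8 s
E = P × t = 6304.56 × 433.8 = 2.73492×10⁶ J
140 kJ/oz → 4.93836×10⁶ J/kg
m = E / e_s = 2.73492×10⁶ / 4.93836×10⁶ = 0.553811 kg
In grain: 0.553811 / 6.47989×10⁻⁵ = 8546.61 grain

8550 grain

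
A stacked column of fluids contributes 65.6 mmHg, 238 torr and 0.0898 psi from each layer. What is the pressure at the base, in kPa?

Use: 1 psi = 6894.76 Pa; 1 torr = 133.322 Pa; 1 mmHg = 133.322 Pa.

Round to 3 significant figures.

41.1 kPa

65.6 mmHg × 133.322 = 8745.92 Pa
238 torr × 133.322 = 31730.6 Pa
0.0898 psi × 6894.76 = 619.149 Pa
Combined: 8745.92 + 31730.6 + 619.149 = 41095.7 Pa
In kPa: 41095.7 / 1000 = 41.0957 kPa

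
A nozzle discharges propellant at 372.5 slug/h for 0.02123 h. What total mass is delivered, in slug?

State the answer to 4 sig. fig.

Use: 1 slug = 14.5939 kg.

372.5 slug/h → 1.51006 kg/s
0.02123 h → 76.428 s
m = ṁ × t = 1.51006 × 76.428 = 115.411 kg
In slug: 115.411 / 14.5939 = 7.90817 slug

7.908 slug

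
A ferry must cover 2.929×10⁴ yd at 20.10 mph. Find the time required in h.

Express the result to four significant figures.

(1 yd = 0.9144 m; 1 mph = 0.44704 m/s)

0.8280 h

2.929×10⁴ yd × 0.9144 → 26782.8 m
20.10 mph × 0.44704 → 8.9855 m/s
t = d / v = 26782.8 m / 8.9855 m/s = 2980.67 s
2980.67 s ÷ (3600 s/h) = 0.827964 h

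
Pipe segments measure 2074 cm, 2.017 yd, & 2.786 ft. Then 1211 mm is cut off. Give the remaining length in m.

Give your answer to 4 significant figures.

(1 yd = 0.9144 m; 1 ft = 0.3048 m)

22.22 m

2074 cm × 0.01 → 20.74 m
2.017 yd × 0.9144 → 1.84434 m
2.786 ft × 0.3048 → 0.849173 m
1211 mm × 0.001 → 1.211 m
Result: 20.74 + 1.84434 + 0.849173 − 1.211 = 22.2225 m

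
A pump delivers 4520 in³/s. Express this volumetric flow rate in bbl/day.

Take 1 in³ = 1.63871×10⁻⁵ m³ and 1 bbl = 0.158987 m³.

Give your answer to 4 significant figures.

4520 in³/s × 1.63871×10⁻⁵ m³/in³ = 0.0740697 m³/s
0.0740697 m³/s ÷ 0.158987 m³/bbl × 86400 s/day = 40252.5 bbl/day

4.025×10⁴ bbl/day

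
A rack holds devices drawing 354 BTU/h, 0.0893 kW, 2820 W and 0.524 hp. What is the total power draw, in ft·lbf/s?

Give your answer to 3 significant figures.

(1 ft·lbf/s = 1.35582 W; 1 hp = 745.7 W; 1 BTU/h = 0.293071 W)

354 BTU/h × 0.293071 → 103.747 W
0.0893 kW × 1000 → 89.3 W
2820 W (already W)
0.524 hp × 745.7 → 390.747 W
Sum: 103.747 + 89.3 + 2820 + 390.747 = 3403.79 W
In ft·lbf/s: 3403.79 / 1.35582 = 2510.5 ft·lbf/s

2510 ft·lbf/s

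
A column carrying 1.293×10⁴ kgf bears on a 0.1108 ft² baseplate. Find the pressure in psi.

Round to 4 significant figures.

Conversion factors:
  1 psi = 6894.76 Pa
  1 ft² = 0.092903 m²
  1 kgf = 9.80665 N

1787 psi

1.293×10⁴ kgf × 9.80665 = 126800 N
0.1108 ft² × 0.092903 = 0.0102937 m²
P = F / A = 126800 N / 0.0102937 m² = 1.23182×10⁷ Pa
1.23182×10⁷ Pa ÷ (6894.76 Pa/psi) = 1786.6 psi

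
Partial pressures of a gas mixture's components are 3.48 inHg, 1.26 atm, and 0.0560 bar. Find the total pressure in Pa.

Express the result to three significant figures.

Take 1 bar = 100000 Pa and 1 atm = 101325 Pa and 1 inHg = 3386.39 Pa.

3.48 inHg × 3386.39 = 11784.6 Pa
1.26 atm × 101325 = 127670 Pa
0.0560 bar × 100000 = 5600 Pa
Combined: 11784.6 + 127670 + 5600 = 145055 Pa

1.45×10⁵ Pa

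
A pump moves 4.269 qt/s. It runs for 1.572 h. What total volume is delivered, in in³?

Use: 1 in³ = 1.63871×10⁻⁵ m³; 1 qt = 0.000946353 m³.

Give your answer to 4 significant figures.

1.395×10⁶ in³

4.269 qt/s → 0.00403998 m³/s
1.572 h → 5659.2 s
V = Q × t = 0.00403998 × 5659.2 = 22.8631 m³
In in³: 22.8631 / 1.63871×10⁻⁵ = 1.39519×10⁶ in³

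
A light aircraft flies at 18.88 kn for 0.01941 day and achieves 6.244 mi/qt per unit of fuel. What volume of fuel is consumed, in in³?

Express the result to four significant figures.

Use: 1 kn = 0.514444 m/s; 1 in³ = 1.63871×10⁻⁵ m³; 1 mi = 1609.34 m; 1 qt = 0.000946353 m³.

93.61 in³

18.88 kn → 9.7127 m/s
0.01941 day → 1677.02 s
d = v × t = 9.7127 × 1677.02 = 16288.4 m
6.244 mi/qt → 1.06184×10⁷ m/m³
V = d / (distance per unit fuel) = 16288.4 / 1.06184×10⁷ = 0.00153398 m³
In in³: 0.00153398 / 1.63871×10⁻⁵ = 93.609 in³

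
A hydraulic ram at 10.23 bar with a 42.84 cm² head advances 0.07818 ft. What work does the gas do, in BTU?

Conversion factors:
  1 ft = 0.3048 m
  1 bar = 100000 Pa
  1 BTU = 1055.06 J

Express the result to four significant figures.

0.09898 BTU

10.23 bar → 1.023×10⁶ Pa
42.84 cm² → 0.004284 m²
F = P × A = 1.023×10⁶ × 0.004284 = 4382.53 N
0.07818 ft → 0.0238293 m
W = F × d = 4382.53 × 0.0238293 = 104.433 J
In BTU: 104.433 / 1055.06 = 0.098983 BTU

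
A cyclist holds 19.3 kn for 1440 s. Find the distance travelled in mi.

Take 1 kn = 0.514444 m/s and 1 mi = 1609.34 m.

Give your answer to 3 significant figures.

8.88 mi

19.3 kn × 0.514444 = 9.92877 m/s
d = v × t = 9.92877 m/s × 1440 s = 14297.4 m
14297.4 m ÷ (1609.34 m/mi) = 8.88401 mi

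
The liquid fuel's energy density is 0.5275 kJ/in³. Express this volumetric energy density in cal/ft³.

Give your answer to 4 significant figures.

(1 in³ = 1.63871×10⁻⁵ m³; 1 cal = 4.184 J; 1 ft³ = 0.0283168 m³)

2.179×10⁵ cal/ft³

0.5275 kJ/in³ × 1000 J/kJ ÷ 1.63871×10⁻⁵ m³/in³ = 3.219×10⁷ J/m³
3.219×10⁷ J/m³ ÷ 4.184 J/cal × 0.0283168 m³/ft³ = 217858 cal/ft³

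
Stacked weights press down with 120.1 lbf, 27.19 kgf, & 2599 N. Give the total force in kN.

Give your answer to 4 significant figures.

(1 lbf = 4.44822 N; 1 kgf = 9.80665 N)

120.1 lbf × 4.44822 = 534.231 N
27.19 kgf × 9.80665 = 266.643 N
2599 N (already N)
Sum: 534.231 + 266.643 + 2599 = 3399.87 N
In kN: 3399.87 / 1000 = 3.39987 kN

3.400 kN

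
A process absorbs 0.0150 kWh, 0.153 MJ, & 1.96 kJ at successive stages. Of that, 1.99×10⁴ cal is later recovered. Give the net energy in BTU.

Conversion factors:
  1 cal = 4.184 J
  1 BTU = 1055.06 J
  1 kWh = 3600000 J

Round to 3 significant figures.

119 BTU

0.0150 kWh × 3600000 → 54000 J
0.153 MJ × 1000000 → 153000 J
1.96 kJ × 1000 → 1960 J
1.99×10⁴ cal × 4.184 → 83261.6 J
Sum: 54000 + 153000 + 1960 − 83261.6 = 125698 J
In BTU: 125698 / 1055.06 = 119.138 BTU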